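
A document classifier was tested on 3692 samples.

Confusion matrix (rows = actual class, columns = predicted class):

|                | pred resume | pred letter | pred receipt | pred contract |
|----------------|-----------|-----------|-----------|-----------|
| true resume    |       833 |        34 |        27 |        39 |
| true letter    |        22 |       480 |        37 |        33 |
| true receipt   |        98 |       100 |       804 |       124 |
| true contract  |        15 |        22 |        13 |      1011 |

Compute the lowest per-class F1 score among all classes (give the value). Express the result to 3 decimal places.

Per-class F1 score (2·TP/(2·TP+FP+FN)):
  resume: TP=833, FP=22+98+15=135, FN=34+27+39=100 → 1666/1901 = 0.8764
  letter: TP=480, FP=34+100+22=156, FN=22+37+33=92 → 960/1208 = 0.7947
  receipt: TP=804, FP=27+37+13=77, FN=98+100+124=322 → 1608/2007 = 0.8012
  contract: TP=1011, FP=39+33+124=196, FN=15+22+13=50 → 2022/2268 = 0.8915
Lowest is class 'letter' with F1 score = 0.795.

0.795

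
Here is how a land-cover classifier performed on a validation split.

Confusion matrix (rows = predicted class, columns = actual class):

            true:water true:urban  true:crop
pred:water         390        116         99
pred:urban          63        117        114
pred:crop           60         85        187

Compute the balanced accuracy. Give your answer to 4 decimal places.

Balanced accuracy = mean of per-class recall.
  water: recall = 390/513 = 0.76023
  urban: recall = 117/318 = 0.36792
  crop: recall = 187/400 = 0.46750
Mean = (0.76023 + 0.36792 + 0.46750) / 3 = 0.5319

0.5319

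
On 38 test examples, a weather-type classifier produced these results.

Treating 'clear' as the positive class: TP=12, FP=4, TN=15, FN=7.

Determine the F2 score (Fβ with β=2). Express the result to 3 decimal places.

Fβ = (1+β²)·TP / ((1+β²)·TP + β²·FN + FP), with β²=4
= 5·12 / (5·12 + 4·7 + 4) = 0.652

0.652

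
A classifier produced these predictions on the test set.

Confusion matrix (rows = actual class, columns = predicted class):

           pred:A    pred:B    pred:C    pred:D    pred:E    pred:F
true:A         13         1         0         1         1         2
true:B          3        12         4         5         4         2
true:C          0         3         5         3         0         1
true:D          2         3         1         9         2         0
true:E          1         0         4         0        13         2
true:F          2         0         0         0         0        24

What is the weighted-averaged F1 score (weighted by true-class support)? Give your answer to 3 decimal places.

0.609

Per-class F1 score (2·TP/(2·TP+FP+FN)):
  A: TP=13, FP=3+0+2+1+2=8, FN=1+0+1+1+2=5 → 26/39 = 0.6667
  B: TP=12, FP=1+3+3+0+0=7, FN=3+4+5+4+2=18 → 24/49 = 0.4898
  C: TP=5, FP=0+4+1+4+0=9, FN=0+3+3+0+1=7 → 10/26 = 0.3846
  D: TP=9, FP=1+5+3+0+0=9, FN=2+3+1+2+0=8 → 18/35 = 0.5143
  E: TP=13, FP=1+4+0+2+0=7, FN=1+0+4+0+2=7 → 26/40 = 0.6500
  F: TP=24, FP=2+2+1+0+2=7, FN=2+0+0+0+0=2 → 48/57 = 0.8421
Weighted-F1 score = Σ (supportᵢ/N)·F1 scoreᵢ with N=123: (18/123)·0.6667 + (30/123)·0.4898 + (12/123)·0.3846 + (17/123)·0.5143 + (20/123)·0.6500 + (26/123)·0.8421 = 0.609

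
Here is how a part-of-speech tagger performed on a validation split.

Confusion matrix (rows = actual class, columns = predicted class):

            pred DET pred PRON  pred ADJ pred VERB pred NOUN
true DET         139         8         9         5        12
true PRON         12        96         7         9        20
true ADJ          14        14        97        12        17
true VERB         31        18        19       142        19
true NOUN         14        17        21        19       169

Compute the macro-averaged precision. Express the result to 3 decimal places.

0.679

Per-class precision (TP/(TP+FP)):
  DET: TP=139, FP=12+14+31+14=71 → 139/210 = 0.6619
  PRON: TP=96, FP=8+14+18+17=57 → 96/153 = 0.6275
  ADJ: TP=97, FP=9+7+19+21=56 → 97/153 = 0.6340
  VERB: TP=142, FP=5+9+12+19=45 → 142/187 = 0.7594
  NOUN: TP=169, FP=12+20+17+19=68 → 169/237 = 0.7131
Macro-precision = mean = (0.6619 + 0.6275 + 0.6340 + 0.7594 + 0.7131) / 5 = 0.679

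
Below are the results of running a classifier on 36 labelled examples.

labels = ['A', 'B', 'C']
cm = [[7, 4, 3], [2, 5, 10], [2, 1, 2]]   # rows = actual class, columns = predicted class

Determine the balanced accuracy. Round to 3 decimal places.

0.398

Balanced accuracy = mean of per-class recall.
  A: recall = 7/14 = 0.5000
  B: recall = 5/17 = 0.2941
  C: recall = 2/5 = 0.4000
Mean = (0.5000 + 0.2941 + 0.4000) / 3 = 0.398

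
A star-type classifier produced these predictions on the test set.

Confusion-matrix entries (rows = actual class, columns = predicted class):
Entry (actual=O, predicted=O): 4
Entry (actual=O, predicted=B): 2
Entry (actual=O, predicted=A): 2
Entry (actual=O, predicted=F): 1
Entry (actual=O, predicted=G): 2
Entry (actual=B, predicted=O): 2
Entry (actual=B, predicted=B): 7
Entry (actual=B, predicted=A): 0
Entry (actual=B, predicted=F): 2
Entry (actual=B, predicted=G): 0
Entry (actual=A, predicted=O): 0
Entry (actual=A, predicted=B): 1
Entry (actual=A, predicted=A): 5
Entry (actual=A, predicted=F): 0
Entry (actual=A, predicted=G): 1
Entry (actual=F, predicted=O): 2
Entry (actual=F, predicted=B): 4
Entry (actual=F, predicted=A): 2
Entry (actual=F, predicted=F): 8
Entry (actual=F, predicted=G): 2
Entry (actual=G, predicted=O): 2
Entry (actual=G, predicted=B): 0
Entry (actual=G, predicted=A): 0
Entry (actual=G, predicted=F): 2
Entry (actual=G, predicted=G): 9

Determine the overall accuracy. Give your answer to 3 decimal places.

0.550

Accuracy = trace / total = (4+7+5+8+9=33) / 60 = 33/60 = 0.550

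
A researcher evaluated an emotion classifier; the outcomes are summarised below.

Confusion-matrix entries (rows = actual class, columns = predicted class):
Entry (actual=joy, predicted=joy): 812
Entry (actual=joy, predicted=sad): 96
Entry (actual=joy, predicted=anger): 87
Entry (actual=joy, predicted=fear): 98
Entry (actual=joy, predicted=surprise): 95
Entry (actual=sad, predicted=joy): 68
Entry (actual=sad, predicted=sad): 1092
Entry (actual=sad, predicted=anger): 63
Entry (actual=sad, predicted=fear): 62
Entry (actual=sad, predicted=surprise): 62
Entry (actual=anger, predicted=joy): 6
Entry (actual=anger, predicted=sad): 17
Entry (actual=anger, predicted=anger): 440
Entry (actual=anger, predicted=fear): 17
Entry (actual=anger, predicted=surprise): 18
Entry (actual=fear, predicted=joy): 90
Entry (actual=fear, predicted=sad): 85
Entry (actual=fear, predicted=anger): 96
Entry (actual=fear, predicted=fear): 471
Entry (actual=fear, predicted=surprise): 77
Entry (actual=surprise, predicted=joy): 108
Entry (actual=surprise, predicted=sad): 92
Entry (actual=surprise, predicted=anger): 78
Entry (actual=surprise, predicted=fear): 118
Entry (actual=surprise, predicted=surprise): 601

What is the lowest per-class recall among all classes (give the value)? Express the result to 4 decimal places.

Per-class recall (TP/(TP+FN)):
  joy: TP=812, FN=96+87+98+95=376 → 812/1188 = 0.68350
  sad: TP=1092, FN=68+63+62+62=255 → 1092/1347 = 0.81069
  anger: TP=440, FN=6+17+17+18=58 → 440/498 = 0.88353
  fear: TP=471, FN=90+85+96+77=348 → 471/819 = 0.57509
  surprise: TP=601, FN=108+92+78+118=396 → 601/997 = 0.60281
Lowest is class 'fear' with recall = 0.5751.

0.5751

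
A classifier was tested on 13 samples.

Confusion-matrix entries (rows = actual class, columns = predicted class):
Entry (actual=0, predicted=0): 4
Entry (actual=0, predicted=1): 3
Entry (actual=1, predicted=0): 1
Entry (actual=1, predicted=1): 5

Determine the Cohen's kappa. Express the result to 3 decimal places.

0.395

Observed agreement pₒ = trace/N = 9/13 = 0.6923
Expected agreement pₑ = Σ (rowᵢ·colᵢ)/N² = (7·5 + 6·8)/13² = 0.4911
κ = (pₒ − pₑ)/(1 − pₑ) = (0.6923 − 0.4911)/(1 − 0.4911) = 0.395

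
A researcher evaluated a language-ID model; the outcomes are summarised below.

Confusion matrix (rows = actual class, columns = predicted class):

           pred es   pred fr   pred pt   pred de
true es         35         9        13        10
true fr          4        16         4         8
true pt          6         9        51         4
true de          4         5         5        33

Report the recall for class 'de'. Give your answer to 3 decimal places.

recall = TP/(TP+FN).
de: TP=33, FN=4+5+5=14 → 33/47 = 0.7021

0.702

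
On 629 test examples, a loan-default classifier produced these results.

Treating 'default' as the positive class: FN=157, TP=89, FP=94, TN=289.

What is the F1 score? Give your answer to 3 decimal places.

0.415

Precision = TP/(TP+FP) = 89/183 = 0.4863
Recall = TP/(TP+FN) = 89/246 = 0.3618
F1 = 2·TP/(2·TP+FP+FN) = 178/429 = 0.415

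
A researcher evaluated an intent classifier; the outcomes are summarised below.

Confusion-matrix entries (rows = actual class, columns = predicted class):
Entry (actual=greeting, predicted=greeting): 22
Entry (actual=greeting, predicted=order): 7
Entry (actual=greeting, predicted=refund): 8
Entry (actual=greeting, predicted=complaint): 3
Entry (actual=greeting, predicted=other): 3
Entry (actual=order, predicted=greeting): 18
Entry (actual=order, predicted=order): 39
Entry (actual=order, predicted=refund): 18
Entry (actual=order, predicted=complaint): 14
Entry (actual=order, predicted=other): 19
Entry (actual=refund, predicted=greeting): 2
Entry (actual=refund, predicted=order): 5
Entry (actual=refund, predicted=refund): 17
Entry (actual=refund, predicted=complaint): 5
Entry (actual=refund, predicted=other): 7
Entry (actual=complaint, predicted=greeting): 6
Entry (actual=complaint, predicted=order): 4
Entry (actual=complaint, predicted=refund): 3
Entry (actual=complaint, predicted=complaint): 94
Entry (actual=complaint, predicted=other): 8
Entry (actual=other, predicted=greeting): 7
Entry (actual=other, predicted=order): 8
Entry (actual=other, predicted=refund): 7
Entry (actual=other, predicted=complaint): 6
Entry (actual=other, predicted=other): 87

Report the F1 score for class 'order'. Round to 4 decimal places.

One-vs-rest for 'order': TP = diagonal; FP = other classes predicted 'order'; FN = 'order' predicted as other.
F1 score = 2·TP/(2·TP+FP+FN).
order: TP=39, FP=7+5+4+8=24, FN=18+18+14+19=69 → 78/171 = 0.45614

0.4561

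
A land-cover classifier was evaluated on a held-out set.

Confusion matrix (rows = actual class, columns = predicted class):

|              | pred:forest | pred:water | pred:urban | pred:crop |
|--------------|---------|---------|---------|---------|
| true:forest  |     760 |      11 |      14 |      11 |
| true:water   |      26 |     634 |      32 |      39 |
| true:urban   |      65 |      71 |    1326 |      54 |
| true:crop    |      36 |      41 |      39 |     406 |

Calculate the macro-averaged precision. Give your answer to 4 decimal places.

0.8575

Per-class precision (TP/(TP+FP)):
  forest: TP=760, FP=26+65+36=127 → 760/887 = 0.85682
  water: TP=634, FP=11+71+41=123 → 634/757 = 0.83752
  urban: TP=1326, FP=14+32+39=85 → 1326/1411 = 0.93976
  crop: TP=406, FP=11+39+54=104 → 406/510 = 0.79608
Macro-precision = mean = (0.85682 + 0.83752 + 0.93976 + 0.79608) / 4 = 0.8575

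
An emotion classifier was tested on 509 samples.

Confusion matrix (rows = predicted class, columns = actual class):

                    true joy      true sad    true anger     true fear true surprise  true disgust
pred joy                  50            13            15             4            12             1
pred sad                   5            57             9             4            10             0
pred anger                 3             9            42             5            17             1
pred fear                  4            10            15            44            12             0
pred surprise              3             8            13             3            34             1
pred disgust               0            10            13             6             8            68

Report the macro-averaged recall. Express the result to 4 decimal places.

Per-class recall (TP/(TP+FN)):
  joy: TP=50, FN=5+3+4+3+0=15 → 50/65 = 0.76923
  sad: TP=57, FN=13+9+10+8+10=50 → 57/107 = 0.53271
  anger: TP=42, FN=15+9+15+13+13=65 → 42/107 = 0.39252
  fear: TP=44, FN=4+4+5+3+6=22 → 44/66 = 0.66667
  surprise: TP=34, FN=12+10+17+12+8=59 → 34/93 = 0.36559
  disgust: TP=68, FN=1+0+1+0+1=3 → 68/71 = 0.95775
Macro-recall = mean = (0.76923 + 0.53271 + 0.39252 + 0.66667 + 0.36559 + 0.95775) / 6 = 0.6141

0.6141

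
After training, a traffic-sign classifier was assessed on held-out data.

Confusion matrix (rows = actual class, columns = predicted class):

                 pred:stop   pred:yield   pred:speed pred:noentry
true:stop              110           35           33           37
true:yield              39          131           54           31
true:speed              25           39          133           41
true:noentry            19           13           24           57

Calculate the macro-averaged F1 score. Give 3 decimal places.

0.513

Per-class F1 score (2·TP/(2·TP+FP+FN)):
  stop: TP=110, FP=39+25+19=83, FN=35+33+37=105 → 220/408 = 0.5392
  yield: TP=131, FP=35+39+13=87, FN=39+54+31=124 → 262/473 = 0.5539
  speed: TP=133, FP=33+54+24=111, FN=25+39+41=105 → 266/482 = 0.5519
  noentry: TP=57, FP=37+31+41=109, FN=19+13+24=56 → 114/279 = 0.4086
Macro-F1 score = mean = (0.5392 + 0.5539 + 0.5519 + 0.4086) / 4 = 0.513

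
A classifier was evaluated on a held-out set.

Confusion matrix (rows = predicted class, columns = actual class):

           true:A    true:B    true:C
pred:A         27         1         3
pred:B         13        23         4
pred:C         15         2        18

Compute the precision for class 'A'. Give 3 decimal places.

Treat 'A' as positive and all other classes as negative.
precision = TP/(TP+FP).
A: TP=27, FP=1+3=4 → 27/31 = 0.8710

0.871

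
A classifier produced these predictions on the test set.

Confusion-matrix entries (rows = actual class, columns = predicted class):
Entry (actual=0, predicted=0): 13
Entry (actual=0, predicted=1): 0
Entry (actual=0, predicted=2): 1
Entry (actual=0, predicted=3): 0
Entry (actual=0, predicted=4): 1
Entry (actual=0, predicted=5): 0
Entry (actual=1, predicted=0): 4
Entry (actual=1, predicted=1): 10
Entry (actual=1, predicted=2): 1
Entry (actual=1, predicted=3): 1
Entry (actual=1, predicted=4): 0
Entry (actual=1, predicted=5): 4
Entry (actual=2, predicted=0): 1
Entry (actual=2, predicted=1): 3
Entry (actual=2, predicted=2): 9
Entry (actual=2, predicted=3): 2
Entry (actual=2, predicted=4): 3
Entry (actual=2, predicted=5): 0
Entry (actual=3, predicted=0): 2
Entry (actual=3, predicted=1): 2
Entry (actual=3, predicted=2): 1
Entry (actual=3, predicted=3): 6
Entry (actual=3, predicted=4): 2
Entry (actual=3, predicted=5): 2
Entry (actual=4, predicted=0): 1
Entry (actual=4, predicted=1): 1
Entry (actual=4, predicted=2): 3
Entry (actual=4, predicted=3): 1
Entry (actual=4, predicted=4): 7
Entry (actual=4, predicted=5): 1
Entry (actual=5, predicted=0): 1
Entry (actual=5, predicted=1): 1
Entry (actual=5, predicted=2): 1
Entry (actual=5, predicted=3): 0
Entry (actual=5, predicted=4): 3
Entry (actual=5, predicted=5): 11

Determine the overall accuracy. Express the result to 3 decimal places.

0.566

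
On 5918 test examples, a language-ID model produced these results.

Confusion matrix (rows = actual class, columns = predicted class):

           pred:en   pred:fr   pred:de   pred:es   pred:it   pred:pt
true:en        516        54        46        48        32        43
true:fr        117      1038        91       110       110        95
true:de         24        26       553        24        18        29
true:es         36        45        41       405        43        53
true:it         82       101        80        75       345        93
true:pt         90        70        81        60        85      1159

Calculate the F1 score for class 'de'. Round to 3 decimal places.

0.706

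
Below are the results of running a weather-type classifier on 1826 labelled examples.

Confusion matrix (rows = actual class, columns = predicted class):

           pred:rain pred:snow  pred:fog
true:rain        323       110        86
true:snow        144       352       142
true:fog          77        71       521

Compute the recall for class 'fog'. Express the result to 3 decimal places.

One-vs-rest for 'fog': TP = diagonal; FP = other classes predicted 'fog'; FN = 'fog' predicted as other.
recall = TP/(TP+FN).
fog: TP=521, FN=77+71=148 → 521/669 = 0.7788

0.779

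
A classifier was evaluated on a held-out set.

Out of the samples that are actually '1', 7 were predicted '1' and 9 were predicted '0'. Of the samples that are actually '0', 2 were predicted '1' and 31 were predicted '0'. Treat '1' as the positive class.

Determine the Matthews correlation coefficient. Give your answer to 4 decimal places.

MCC = (TP·TN − FP·FN) / √((TP+FP)(TP+FN)(TN+FP)(TN+FN))
Numerator = 7·31 − 2·9 = 199
Denominator = √(9·16·33·40) = √190080 = 435.9817
MCC = 199 / 435.9817 = 0.4564

0.4564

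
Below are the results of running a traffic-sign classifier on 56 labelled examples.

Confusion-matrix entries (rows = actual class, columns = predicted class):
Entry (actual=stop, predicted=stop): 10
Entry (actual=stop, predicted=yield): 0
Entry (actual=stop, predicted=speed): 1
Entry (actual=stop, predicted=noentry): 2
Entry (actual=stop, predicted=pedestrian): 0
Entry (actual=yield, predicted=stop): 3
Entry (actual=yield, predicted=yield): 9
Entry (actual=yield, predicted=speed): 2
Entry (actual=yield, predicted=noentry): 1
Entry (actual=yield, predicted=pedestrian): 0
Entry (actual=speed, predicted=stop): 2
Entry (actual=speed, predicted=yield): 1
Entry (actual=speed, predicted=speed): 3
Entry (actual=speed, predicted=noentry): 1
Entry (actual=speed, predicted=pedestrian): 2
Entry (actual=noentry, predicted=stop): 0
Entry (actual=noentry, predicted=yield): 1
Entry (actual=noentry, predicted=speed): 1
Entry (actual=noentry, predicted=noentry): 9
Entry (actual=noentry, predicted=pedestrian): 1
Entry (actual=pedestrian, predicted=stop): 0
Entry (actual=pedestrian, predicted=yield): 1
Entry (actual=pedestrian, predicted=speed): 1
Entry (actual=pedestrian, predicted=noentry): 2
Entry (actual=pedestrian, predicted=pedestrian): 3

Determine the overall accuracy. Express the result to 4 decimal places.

0.6071

Accuracy = trace / total = (10+9+3+9+3=34) / 56 = 34/56 = 0.6071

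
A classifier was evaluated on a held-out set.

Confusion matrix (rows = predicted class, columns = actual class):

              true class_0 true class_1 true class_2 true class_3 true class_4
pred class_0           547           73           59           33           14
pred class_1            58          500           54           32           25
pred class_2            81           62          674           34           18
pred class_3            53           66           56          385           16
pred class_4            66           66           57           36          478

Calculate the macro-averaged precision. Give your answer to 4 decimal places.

0.7250

Per-class precision (TP/(TP+FP)):
  class_0: TP=547, FP=73+59+33+14=179 → 547/726 = 0.75344
  class_1: TP=500, FP=58+54+32+25=169 → 500/669 = 0.74738
  class_2: TP=674, FP=81+62+34+18=195 → 674/869 = 0.77560
  class_3: TP=385, FP=53+66+56+16=191 → 385/576 = 0.66840
  class_4: TP=478, FP=66+66+57+36=225 → 478/703 = 0.67994
Macro-precision = mean = (0.75344 + 0.74738 + 0.77560 + 0.66840 + 0.67994) / 5 = 0.7250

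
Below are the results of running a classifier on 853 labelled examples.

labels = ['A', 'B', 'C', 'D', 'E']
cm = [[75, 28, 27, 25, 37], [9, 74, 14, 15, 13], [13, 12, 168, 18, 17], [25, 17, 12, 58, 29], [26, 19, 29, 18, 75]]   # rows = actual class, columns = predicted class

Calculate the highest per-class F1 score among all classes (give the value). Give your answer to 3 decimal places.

0.703

Per-class F1 score (2·TP/(2·TP+FP+FN)):
  A: TP=75, FP=9+13+25+26=73, FN=28+27+25+37=117 → 150/340 = 0.4412
  B: TP=74, FP=28+12+17+19=76, FN=9+14+15+13=51 → 148/275 = 0.5382
  C: TP=168, FP=27+14+12+29=82, FN=13+12+18+17=60 → 336/478 = 0.7029
  D: TP=58, FP=25+15+18+18=76, FN=25+17+12+29=83 → 116/275 = 0.4218
  E: TP=75, FP=37+13+17+29=96, FN=26+19+29+18=92 → 150/338 = 0.4438
Highest is class 'C' with F1 score = 0.703.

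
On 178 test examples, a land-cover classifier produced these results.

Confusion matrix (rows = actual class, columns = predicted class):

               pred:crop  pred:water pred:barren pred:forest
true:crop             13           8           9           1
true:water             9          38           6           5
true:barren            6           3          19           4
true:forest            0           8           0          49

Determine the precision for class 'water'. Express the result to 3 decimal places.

0.667

precision = TP/(TP+FP).
water: TP=38, FP=8+3+8=19 → 38/57 = 0.6667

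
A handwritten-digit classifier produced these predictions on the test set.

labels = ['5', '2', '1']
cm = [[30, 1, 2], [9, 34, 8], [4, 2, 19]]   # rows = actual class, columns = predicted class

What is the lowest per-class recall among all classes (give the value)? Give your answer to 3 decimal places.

0.667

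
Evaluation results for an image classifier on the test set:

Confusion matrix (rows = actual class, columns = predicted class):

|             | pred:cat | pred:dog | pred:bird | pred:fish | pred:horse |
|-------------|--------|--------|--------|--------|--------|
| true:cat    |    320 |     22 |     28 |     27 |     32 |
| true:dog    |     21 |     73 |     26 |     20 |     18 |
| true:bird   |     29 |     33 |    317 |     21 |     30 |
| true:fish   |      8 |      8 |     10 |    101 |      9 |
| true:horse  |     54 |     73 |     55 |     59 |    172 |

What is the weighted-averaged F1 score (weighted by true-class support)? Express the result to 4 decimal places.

0.6276

Per-class F1 score (2·TP/(2·TP+FP+FN)):
  cat: TP=320, FP=21+29+8+54=112, FN=22+28+27+32=109 → 640/861 = 0.74332
  dog: TP=73, FP=22+33+8+73=136, FN=21+26+20+18=85 → 146/367 = 0.39782
  bird: TP=317, FP=28+26+10+55=119, FN=29+33+21+30=113 → 634/866 = 0.73210
  fish: TP=101, FP=27+20+21+59=127, FN=8+8+10+9=35 → 202/364 = 0.55495
  horse: TP=172, FP=32+18+30+9=89, FN=54+73+55+59=241 → 344/674 = 0.51039
Weighted-F1 score = Σ (supportᵢ/N)·F1 scoreᵢ with N=1566: (429/1566)·0.74332 + (158/1566)·0.39782 + (430/1566)·0.73210 + (136/1566)·0.55495 + (413/1566)·0.51039 = 0.6276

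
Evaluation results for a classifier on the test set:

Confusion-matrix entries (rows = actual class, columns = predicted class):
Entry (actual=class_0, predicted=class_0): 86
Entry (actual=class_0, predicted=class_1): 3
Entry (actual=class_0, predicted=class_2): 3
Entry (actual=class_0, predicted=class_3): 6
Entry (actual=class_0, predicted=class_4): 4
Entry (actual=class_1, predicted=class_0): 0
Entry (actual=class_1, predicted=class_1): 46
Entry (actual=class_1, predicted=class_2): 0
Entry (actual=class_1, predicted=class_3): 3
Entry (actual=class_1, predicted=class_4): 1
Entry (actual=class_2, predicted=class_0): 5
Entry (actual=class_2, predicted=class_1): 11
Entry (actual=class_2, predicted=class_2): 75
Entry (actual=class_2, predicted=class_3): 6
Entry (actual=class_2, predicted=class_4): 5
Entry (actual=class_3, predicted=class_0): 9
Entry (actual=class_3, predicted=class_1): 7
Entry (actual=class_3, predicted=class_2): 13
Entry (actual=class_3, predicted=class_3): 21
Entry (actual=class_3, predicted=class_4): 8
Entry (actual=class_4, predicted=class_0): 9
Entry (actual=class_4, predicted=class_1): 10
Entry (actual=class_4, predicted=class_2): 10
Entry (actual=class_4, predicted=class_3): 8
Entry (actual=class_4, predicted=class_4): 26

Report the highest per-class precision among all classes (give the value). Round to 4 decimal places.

Per-class precision (TP/(TP+FP)):
  class_0: TP=86, FP=0+5+9+9=23 → 86/109 = 0.78899
  class_1: TP=46, FP=3+11+7+10=31 → 46/77 = 0.59740
  class_2: TP=75, FP=3+0+13+10=26 → 75/101 = 0.74257
  class_3: TP=21, FP=6+3+6+8=23 → 21/44 = 0.47727
  class_4: TP=26, FP=4+1+5+8=18 → 26/44 = 0.59091
Highest is class 'class_0' with precision = 0.7890.

0.7890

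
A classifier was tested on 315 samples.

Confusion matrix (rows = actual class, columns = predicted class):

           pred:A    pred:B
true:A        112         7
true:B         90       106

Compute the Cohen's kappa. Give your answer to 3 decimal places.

Observed agreement pₒ = trace/N = 218/315 = 0.6921
Expected agreement pₑ = Σ (rowᵢ·colᵢ)/N² = (119·202 + 196·113)/315² = 0.4655
κ = (pₒ − pₑ)/(1 − pₑ) = (0.6921 − 0.4655)/(1 − 0.4655) = 0.424

0.424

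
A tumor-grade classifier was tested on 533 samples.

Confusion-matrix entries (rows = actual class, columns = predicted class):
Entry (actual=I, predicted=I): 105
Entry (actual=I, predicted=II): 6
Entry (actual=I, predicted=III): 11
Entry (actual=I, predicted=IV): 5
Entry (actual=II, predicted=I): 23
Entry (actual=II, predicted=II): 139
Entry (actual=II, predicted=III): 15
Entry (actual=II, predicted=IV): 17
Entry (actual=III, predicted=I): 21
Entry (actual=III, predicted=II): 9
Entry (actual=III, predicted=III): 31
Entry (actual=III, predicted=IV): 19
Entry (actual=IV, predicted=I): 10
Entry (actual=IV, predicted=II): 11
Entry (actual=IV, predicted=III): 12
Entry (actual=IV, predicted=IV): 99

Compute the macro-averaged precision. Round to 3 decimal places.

Per-class precision (TP/(TP+FP)):
  I: TP=105, FP=23+21+10=54 → 105/159 = 0.6604
  II: TP=139, FP=6+9+11=26 → 139/165 = 0.8424
  III: TP=31, FP=11+15+12=38 → 31/69 = 0.4493
  IV: TP=99, FP=5+17+19=41 → 99/140 = 0.7071
Macro-precision = mean = (0.6604 + 0.8424 + 0.4493 + 0.7071) / 4 = 0.665

0.665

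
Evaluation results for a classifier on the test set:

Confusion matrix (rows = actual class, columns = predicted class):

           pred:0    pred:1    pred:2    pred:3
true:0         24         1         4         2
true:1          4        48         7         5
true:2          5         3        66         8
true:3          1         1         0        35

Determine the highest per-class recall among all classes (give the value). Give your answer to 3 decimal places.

Per-class recall (TP/(TP+FN)):
  0: TP=24, FN=1+4+2=7 → 24/31 = 0.7742
  1: TP=48, FN=4+7+5=16 → 48/64 = 0.7500
  2: TP=66, FN=5+3+8=16 → 66/82 = 0.8049
  3: TP=35, FN=1+1+0=2 → 35/37 = 0.9459
Highest is class '3' with recall = 0.946.

0.946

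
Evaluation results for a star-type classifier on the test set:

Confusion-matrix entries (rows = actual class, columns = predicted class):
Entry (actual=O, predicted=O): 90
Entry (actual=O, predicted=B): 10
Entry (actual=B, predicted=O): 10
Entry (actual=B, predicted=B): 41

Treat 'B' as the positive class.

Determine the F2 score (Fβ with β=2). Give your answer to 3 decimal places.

0.804

Fβ = (1+β²)·TP / ((1+β²)·TP + β²·FN + FP), with β²=4
= 5·41 / (5·41 + 4·10 + 10) = 0.804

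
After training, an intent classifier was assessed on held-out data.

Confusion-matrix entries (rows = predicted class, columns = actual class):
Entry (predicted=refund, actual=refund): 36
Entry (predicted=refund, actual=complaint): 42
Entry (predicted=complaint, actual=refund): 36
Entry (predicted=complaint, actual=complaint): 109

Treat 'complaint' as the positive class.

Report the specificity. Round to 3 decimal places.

0.500

Specificity = TN/(TN+FP) = 36/(36+36) = 0.500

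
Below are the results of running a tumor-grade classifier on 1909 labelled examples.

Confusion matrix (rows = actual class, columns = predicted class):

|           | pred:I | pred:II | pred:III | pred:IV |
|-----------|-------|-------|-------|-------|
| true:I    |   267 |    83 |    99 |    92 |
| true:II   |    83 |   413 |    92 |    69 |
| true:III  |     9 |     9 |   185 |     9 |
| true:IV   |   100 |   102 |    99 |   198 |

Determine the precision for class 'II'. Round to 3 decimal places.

Take TP from the diagonal, FP from the rest of the 'II' prediction marginal, FN from the rest of the 'II' actual marginal.
precision = TP/(TP+FP).
II: TP=413, FP=83+9+102=194 → 413/607 = 0.6804

0.680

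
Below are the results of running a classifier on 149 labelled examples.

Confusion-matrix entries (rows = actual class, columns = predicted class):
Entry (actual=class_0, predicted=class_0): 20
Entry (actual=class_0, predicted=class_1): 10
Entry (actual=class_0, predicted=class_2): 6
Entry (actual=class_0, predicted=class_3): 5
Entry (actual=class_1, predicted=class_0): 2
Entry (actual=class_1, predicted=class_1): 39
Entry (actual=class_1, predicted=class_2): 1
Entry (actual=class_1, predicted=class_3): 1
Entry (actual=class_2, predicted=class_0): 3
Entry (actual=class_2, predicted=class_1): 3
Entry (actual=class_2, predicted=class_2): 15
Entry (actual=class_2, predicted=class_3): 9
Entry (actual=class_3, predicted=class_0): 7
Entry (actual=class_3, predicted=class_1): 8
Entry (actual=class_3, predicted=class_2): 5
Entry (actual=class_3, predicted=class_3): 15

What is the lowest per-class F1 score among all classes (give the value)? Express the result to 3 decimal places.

0.462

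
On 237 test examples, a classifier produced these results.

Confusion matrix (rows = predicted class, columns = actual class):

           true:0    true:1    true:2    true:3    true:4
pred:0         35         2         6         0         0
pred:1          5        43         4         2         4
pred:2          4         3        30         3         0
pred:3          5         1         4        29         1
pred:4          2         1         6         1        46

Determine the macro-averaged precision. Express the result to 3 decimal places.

0.770

Per-class precision (TP/(TP+FP)):
  0: TP=35, FP=2+6+0+0=8 → 35/43 = 0.8140
  1: TP=43, FP=5+4+2+4=15 → 43/58 = 0.7414
  2: TP=30, FP=4+3+3+0=10 → 30/40 = 0.7500
  3: TP=29, FP=5+1+4+1=11 → 29/40 = 0.7250
  4: TP=46, FP=2+1+6+1=10 → 46/56 = 0.8214
Macro-precision = mean = (0.8140 + 0.7414 + 0.7500 + 0.7250 + 0.8214) / 5 = 0.770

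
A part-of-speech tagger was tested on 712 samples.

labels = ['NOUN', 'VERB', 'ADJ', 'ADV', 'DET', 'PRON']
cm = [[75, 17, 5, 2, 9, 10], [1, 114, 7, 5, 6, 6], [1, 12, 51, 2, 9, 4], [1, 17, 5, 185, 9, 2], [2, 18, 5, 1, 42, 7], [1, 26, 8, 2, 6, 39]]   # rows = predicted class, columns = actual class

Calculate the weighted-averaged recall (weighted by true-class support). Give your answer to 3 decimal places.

Per-class recall (TP/(TP+FN)):
  NOUN: TP=75, FN=1+1+1+2+1=6 → 75/81 = 0.9259
  VERB: TP=114, FN=17+12+17+18+26=90 → 114/204 = 0.5588
  ADJ: TP=51, FN=5+7+5+5+8=30 → 51/81 = 0.6296
  ADV: TP=185, FN=2+5+2+1+2=12 → 185/197 = 0.9391
  DET: TP=42, FN=9+6+9+9+6=39 → 42/81 = 0.5185
  PRON: TP=39, FN=10+6+4+2+7=29 → 39/68 = 0.5735
Weighted-recall = Σ (supportᵢ/N)·recallᵢ with N=712: (81/712)·0.9259 + (204/712)·0.5588 + (81/712)·0.6296 + (197/712)·0.9391 + (81/712)·0.5185 + (68/712)·0.5735 = 0.711

0.711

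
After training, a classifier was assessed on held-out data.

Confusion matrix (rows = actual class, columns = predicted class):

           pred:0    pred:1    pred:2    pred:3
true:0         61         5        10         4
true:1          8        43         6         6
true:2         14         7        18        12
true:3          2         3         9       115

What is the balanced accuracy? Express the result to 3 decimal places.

Balanced accuracy = mean of per-class recall.
  0: recall = 61/80 = 0.7625
  1: recall = 43/63 = 0.6825
  2: recall = 18/51 = 0.3529
  3: recall = 115/129 = 0.8915
Mean = (0.7625 + 0.6825 + 0.3529 + 0.8915) / 4 = 0.672

0.672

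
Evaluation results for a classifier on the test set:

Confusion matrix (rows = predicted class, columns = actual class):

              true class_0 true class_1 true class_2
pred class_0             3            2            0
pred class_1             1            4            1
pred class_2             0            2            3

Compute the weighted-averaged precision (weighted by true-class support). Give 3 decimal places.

Per-class precision (TP/(TP+FP)):
  class_0: TP=3, FP=2+0=2 → 3/5 = 0.6000
  class_1: TP=4, FP=1+1=2 → 4/6 = 0.6667
  class_2: TP=3, FP=0+2=2 → 3/5 = 0.6000
Weighted-precision = Σ (supportᵢ/N)·precisionᵢ with N=16: (4/16)·0.6000 + (8/16)·0.6667 + (4/16)·0.6000 = 0.633

0.633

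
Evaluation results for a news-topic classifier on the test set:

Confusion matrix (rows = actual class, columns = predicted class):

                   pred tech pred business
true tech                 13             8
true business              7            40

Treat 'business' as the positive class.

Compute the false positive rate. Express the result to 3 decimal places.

FPR = FP/(FP+TN) = 8/(8+13) = 0.381

0.381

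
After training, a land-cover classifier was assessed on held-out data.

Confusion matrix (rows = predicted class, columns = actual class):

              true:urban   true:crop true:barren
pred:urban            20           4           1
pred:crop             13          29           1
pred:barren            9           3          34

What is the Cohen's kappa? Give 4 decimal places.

Observed agreement pₒ = trace/N = 83/114 = 0.72807
Expected agreement pₑ = Σ (rowᵢ·colᵢ)/N² = (42·25 + 36·43 + 36·46)/114² = 0.32733
κ = (pₒ − pₑ)/(1 − pₑ) = (0.72807 − 0.32733)/(1 − 0.32733) = 0.5957

0.5957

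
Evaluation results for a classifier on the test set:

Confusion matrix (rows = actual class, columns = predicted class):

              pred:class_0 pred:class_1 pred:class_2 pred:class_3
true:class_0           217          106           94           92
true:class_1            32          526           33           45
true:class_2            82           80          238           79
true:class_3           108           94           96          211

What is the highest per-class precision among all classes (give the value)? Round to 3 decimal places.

0.653

Per-class precision (TP/(TP+FP)):
  class_0: TP=217, FP=32+82+108=222 → 217/439 = 0.4943
  class_1: TP=526, FP=106+80+94=280 → 526/806 = 0.6526
  class_2: TP=238, FP=94+33+96=223 → 238/461 = 0.5163
  class_3: TP=211, FP=92+45+79=216 → 211/427 = 0.4941
Highest is class 'class_1' with precision = 0.653.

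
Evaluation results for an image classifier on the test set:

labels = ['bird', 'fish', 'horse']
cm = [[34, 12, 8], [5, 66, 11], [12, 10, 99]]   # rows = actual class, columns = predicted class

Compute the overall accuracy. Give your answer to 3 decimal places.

0.774

Accuracy = trace / total = (34+66+99=199) / 257 = 199/257 = 0.774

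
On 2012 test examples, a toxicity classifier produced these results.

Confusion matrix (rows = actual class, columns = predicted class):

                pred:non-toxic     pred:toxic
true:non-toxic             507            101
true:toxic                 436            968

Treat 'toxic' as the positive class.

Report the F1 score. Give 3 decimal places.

0.783

Precision = TP/(TP+FP) = 968/1069 = 0.9055
Recall = TP/(TP+FN) = 968/1404 = 0.6895
F1 = 2·TP/(2·TP+FP+FN) = 1936/2473 = 0.783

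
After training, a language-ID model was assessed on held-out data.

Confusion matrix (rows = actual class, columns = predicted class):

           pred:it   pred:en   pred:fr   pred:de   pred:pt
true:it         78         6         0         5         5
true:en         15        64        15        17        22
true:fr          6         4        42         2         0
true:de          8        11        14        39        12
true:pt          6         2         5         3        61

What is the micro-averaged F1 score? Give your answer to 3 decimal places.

Micro-averaging pools counts across classes: ΣTP=284, ΣFP=158, ΣFN=158.
Micro-F1 score = 2·TP/(2·TP+FP+FN) on pooled counts = 0.643 (equals overall accuracy in single-label multiclass).

0.643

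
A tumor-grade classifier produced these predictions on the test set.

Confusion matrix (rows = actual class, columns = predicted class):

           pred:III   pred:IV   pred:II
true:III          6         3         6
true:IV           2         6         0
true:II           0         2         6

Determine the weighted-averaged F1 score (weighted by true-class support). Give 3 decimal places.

0.570

Per-class F1 score (2·TP/(2·TP+FP+FN)):
  III: TP=6, FP=2+0=2, FN=3+6=9 → 12/23 = 0.5217
  IV: TP=6, FP=3+2=5, FN=2+0=2 → 12/19 = 0.6316
  II: TP=6, FP=6+0=6, FN=0+2=2 → 12/20 = 0.6000
Weighted-F1 score = Σ (supportᵢ/N)·F1 scoreᵢ with N=31: (15/31)·0.5217 + (8/31)·0.6316 + (8/31)·0.6000 = 0.570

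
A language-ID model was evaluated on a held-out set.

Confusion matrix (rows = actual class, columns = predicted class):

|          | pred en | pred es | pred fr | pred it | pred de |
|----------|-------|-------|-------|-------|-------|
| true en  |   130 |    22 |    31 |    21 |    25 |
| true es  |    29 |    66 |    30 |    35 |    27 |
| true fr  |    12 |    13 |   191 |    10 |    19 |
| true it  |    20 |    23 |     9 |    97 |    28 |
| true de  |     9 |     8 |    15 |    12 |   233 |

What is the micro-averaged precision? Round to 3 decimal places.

0.643

Micro-averaging pools counts across classes: ΣTP=717, ΣFP=398, ΣFN=398.
Micro-precision = TP/(TP+FP) on pooled counts = 0.643 (equals overall accuracy in single-label multiclass).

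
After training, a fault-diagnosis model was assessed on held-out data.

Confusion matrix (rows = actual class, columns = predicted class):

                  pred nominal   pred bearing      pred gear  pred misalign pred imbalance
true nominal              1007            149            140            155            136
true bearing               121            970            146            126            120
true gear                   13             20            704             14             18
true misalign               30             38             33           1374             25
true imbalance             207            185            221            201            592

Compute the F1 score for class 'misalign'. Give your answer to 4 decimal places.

0.8154

F1 score = 2·TP/(2·TP+FP+FN).
misalign: TP=1374, FP=155+126+14+201=496, FN=30+38+33+25=126 → 2748/3370 = 0.81543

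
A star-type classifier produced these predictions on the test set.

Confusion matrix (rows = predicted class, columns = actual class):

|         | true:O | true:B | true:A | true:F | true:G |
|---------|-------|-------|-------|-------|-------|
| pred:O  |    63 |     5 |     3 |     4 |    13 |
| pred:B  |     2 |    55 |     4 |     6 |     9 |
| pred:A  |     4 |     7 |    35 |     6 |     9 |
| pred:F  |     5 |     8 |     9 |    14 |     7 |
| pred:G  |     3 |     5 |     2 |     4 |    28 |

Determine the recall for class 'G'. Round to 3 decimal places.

recall = TP/(TP+FN).
G: TP=28, FN=13+9+9+7=38 → 28/66 = 0.4242

0.424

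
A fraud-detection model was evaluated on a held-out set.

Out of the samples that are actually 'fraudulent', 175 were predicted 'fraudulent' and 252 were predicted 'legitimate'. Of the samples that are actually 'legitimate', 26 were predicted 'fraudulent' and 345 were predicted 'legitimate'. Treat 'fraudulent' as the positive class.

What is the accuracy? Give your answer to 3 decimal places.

Accuracy = (TP+TN)/N = (175+345)/798 = 0.652

0.652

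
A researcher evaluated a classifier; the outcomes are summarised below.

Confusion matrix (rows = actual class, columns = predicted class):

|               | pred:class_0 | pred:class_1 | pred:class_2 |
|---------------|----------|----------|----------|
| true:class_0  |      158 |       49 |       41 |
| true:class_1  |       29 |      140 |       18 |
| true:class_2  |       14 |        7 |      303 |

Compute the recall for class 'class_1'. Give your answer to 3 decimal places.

0.749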